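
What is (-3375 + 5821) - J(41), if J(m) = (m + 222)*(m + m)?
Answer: -19120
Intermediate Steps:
J(m) = 2*m*(222 + m) (J(m) = (222 + m)*(2*m) = 2*m*(222 + m))
(-3375 + 5821) - J(41) = (-3375 + 5821) - 2*41*(222 + 41) = 2446 - 2*41*263 = 2446 - 1*21566 = 2446 - 21566 = -19120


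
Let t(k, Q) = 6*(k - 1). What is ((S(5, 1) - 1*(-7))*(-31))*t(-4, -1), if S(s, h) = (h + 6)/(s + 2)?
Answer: 7440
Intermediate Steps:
t(k, Q) = -6 + 6*k (t(k, Q) = 6*(-1 + k) = -6 + 6*k)
S(s, h) = (6 + h)/(2 + s)
((S(5, 1) - 1*(-7))*(-31))*t(-4, -1) = (((6 + 1)/(2 + 5) - 1*(-7))*(-31))*(-6 + 6*(-4)) = ((7/7 + 7)*(-31))*(-6 - 24) = (((⅐)*7 + 7)*(-31))*(-30) = ((1 + 7)*(-31))*(-30) = (8*(-31))*(-30) = -248*(-30) = 7440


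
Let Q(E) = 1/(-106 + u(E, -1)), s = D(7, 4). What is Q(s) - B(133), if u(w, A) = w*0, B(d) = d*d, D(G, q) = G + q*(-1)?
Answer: -1875035/106 ≈ -17689.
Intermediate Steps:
D(G, q) = G - q
s = 3 (s = 7 - 1*4 = 7 - 4 = 3)
B(d) = d²
u(w, A) = 0
Q(E) = -1/106 (Q(E) = 1/(-106 + 0) = 1/(-106) = -1/106)
Q(s) - B(133) = -1/106 - 1*133² = -1/106 - 1*17689 = -1/106 - 17689 = -1875035/106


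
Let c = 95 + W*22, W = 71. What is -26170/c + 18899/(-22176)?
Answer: -611661563/36745632 ≈ -16.646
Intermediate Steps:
c = 1657 (c = 95 + 71*22 = 95 + 1562 = 1657)
-26170/c + 18899/(-22176) = -26170/1657 + 18899/(-22176) = -26170*1/1657 + 18899*(-1/22176) = -26170/1657 - 18899/22176 = -611661563/36745632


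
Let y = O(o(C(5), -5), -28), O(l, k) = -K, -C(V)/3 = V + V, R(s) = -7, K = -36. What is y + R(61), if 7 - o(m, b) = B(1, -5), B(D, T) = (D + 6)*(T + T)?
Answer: 29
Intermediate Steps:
B(D, T) = 2*T*(6 + D) (B(D, T) = (6 + D)*(2*T) = 2*T*(6 + D))
C(V) = -6*V (C(V) = -3*(V + V) = -6*V)
o(m, b) = 77 (o(m, b) = 7 - 2*(-5)*(6 + 1) = 7 - 2*(-5)*7 = 7 - 1*(-70) = 7 + 70 = 77)
O(l, k) = 36 (O(l, k) = -1*(-36) = 36)
y = 36
y + R(61) = 36 - 7 = 29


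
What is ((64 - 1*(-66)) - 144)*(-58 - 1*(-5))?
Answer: 742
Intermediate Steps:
((64 - 1*(-66)) - 144)*(-58 - 1*(-5)) = ((64 + 66) - 144)*(-58 + 5) = (130 - 144)*(-53) = -14*(-53) = 742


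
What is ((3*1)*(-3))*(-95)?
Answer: 855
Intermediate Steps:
((3*1)*(-3))*(-95) = (3*(-3))*(-95) = -9*(-95) = 855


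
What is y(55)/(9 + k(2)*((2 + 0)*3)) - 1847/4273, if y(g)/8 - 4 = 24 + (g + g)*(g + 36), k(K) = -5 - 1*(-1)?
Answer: -114388899/21365 ≈ -5354.0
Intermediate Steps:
k(K) = -4 (k(K) = -5 + 1 = -4)
y(g) = 224 + 16*g*(36 + g) (y(g) = 32 + 8*(24 + (g + g)*(g + 36)) = 32 + 8*(24 + (2*g)*(36 + g)) = 32 + 8*(24 + 2*g*(36 + g)) = 32 + (192 + 16*g*(36 + g)) = 224 + 16*g*(36 + g))
y(55)/(9 + k(2)*((2 + 0)*3)) - 1847/4273 = (224 + 16*55**2 + 576*55)/(9 - 4*(2 + 0)*3) - 1847/4273 = (224 + 16*3025 + 31680)/(9 - 8*3) - 1847*1/4273 = (224 + 48400 + 31680)/(9 - 4*6) - 1847/4273 = 80304/(9 - 24) - 1847/4273 = 80304/(-15) - 1847/4273 = 80304*(-1/15) - 1847/4273 = -26768/5 - 1847/4273 = -114388899/21365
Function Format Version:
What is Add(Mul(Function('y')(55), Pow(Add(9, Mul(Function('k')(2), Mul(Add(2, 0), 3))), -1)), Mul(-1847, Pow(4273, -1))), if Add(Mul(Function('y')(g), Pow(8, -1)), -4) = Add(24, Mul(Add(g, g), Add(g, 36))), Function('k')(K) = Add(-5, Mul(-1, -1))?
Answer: Rational(-114388899, 21365) ≈ -5354.0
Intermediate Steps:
Function('k')(K) = -4 (Function('k')(K) = Add(-5, 1) = -4)
Function('y')(g) = Add(224, Mul(16, g, Add(36, g))) (Function('y')(g) = Add(32, Mul(8, Add(24, Mul(Add(g, g), Add(g, 36))))) = Add(32, Mul(8, Add(24, Mul(Mul(2, g), Add(36, g))))) = Add(32, Mul(8, Add(24, Mul(2, g, Add(36, g))))) = Add(32, Add(192, Mul(16, g, Add(36, g)))) = Add(224, Mul(16, g, Add(36, g))))
Add(Mul(Function('y')(55), Pow(Add(9, Mul(Function('k')(2), Mul(Add(2, 0), 3))), -1)), Mul(-1847, Pow(4273, -1))) = Add(Mul(Add(224, Mul(16, Pow(55, 2)), Mul(576, 55)), Pow(Add(9, Mul(-4, Mul(Add(2, 0), 3))), -1)), Mul(-1847, Pow(4273, -1))) = Add(Mul(Add(224, Mul(16, 3025), 31680), Pow(Add(9, Mul(-4, Mul(2, 3))), -1)), Mul(-1847, Rational(1, 4273))) = Add(Mul(Add(224, 48400, 31680), Pow(Add(9, Mul(-4, 6)), -1)), Rational(-1847, 4273)) = Add(Mul(80304, Pow(Add(9, -24), -1)), Rational(-1847, 4273)) = Add(Mul(80304, Pow(-15, -1)), Rational(-1847, 4273)) = Add(Mul(80304, Rational(-1, 15)), Rational(-1847, 4273)) = Add(Rational(-26768, 5), Rational(-1847, 4273)) = Rational(-114388899, 21365)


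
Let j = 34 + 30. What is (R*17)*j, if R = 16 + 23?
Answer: 42432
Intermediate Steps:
R = 39
j = 64
(R*17)*j = (39*17)*64 = 663*64 = 42432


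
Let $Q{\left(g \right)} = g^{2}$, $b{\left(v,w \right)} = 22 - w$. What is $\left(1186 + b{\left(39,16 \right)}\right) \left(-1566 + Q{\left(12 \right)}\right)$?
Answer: $-1695024$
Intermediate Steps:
$\left(1186 + b{\left(39,16 \right)}\right) \left(-1566 + Q{\left(12 \right)}\right) = \left(1186 + \left(22 - 16\right)\right) \left(-1566 + 12^{2}\right) = \left(1186 + \left(22 - 16\right)\right) \left(-1566 + 144\right) = \left(1186 + 6\right) \left(-1422\right) = 1192 \left(-1422\right) = -1695024$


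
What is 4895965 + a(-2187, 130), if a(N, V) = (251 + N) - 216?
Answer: 4893813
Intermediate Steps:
a(N, V) = 35 + N
4895965 + a(-2187, 130) = 4895965 + (35 - 2187) = 4895965 - 2152 = 4893813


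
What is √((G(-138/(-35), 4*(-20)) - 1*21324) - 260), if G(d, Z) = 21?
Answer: I*√21563 ≈ 146.84*I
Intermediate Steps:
√((G(-138/(-35), 4*(-20)) - 1*21324) - 260) = √((21 - 1*21324) - 260) = √((21 - 21324) - 260) = √(-21303 - 260) = √(-21563) = I*√21563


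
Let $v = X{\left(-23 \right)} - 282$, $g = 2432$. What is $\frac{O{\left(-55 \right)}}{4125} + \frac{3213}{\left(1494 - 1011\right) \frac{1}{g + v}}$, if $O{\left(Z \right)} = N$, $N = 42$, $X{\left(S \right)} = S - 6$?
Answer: $\frac{446205697}{31625} \approx 14109.0$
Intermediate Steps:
$X{\left(S \right)} = -6 + S$ ($X{\left(S \right)} = S - 6 = -6 + S$)
$v = -311$ ($v = \left(-6 - 23\right) - 282 = -29 - 282 = -311$)
$O{\left(Z \right)} = 42$
$\frac{O{\left(-55 \right)}}{4125} + \frac{3213}{\left(1494 - 1011\right) \frac{1}{g + v}} = \frac{42}{4125} + \frac{3213}{\left(1494 - 1011\right) \frac{1}{2432 - 311}} = 42 \cdot \frac{1}{4125} + \frac{3213}{483 \cdot \frac{1}{2121}} = \frac{14}{1375} + \frac{3213}{483 \cdot \frac{1}{2121}} = \frac{14}{1375} + \frac{3213}{\frac{23}{101}} = \frac{14}{1375} + 3213 \cdot \frac{101}{23} = \frac{14}{1375} + \frac{324513}{23} = \frac{446205697}{31625}$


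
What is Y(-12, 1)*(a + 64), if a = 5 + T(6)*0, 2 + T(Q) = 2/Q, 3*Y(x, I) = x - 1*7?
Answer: -437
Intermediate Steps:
Y(x, I) = -7/3 + x/3 (Y(x, I) = (x - 1*7)/3 = (x - 7)/3 = (-7 + x)/3 = -7/3 + x/3)
T(Q) = -2 + 2/Q
a = 5 (a = 5 + (-2 + 2/6)*0 = 5 + (-2 + 2*(⅙))*0 = 5 + (-2 + ⅓)*0 = 5 - 5/3*0 = 5 + 0 = 5)
Y(-12, 1)*(a + 64) = (-7/3 + (⅓)*(-12))*(5 + 64) = (-7/3 - 4)*69 = -19/3*69 = -437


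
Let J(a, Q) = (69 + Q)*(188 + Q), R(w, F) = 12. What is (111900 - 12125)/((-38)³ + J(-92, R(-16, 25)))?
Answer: -99775/38672 ≈ -2.5800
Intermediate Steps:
(111900 - 12125)/((-38)³ + J(-92, R(-16, 25))) = (111900 - 12125)/((-38)³ + (12972 + 12² + 257*12)) = 99775/(-54872 + (12972 + 144 + 3084)) = 99775/(-54872 + 16200) = 99775/(-38672) = 99775*(-1/38672) = -99775/38672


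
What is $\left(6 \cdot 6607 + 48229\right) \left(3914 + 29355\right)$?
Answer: $2923380299$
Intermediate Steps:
$\left(6 \cdot 6607 + 48229\right) \left(3914 + 29355\right) = \left(39642 + 48229\right) 33269 = 87871 \cdot 33269 = 2923380299$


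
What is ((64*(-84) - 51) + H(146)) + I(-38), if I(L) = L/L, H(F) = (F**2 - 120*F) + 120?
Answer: -1510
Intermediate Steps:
H(F) = 120 + F**2 - 120*F
I(L) = 1
((64*(-84) - 51) + H(146)) + I(-38) = ((64*(-84) - 51) + (120 + 146**2 - 120*146)) + 1 = ((-5376 - 51) + (120 + 21316 - 17520)) + 1 = (-5427 + 3916) + 1 = -1511 + 1 = -1510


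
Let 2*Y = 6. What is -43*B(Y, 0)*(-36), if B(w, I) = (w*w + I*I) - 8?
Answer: 1548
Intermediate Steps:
Y = 3 (Y = (½)*6 = 3)
B(w, I) = -8 + I² + w² (B(w, I) = (w² + I²) - 8 = (I² + w²) - 8 = -8 + I² + w²)
-43*B(Y, 0)*(-36) = -43*(-8 + 0² + 3²)*(-36) = -43*(-8 + 0 + 9)*(-36) = -43*1*(-36) = -43*(-36) = 1548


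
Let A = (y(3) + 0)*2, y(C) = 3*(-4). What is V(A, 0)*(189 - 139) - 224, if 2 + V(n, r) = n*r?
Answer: -324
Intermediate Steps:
y(C) = -12
A = -24 (A = (-12 + 0)*2 = -12*2 = -24)
V(n, r) = -2 + n*r
V(A, 0)*(189 - 139) - 224 = (-2 - 24*0)*(189 - 139) - 224 = (-2 + 0)*50 - 224 = -2*50 - 224 = -100 - 224 = -324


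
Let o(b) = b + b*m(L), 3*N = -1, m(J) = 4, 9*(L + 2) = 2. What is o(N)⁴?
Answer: 625/81 ≈ 7.7160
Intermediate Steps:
L = -16/9 (L = -2 + (⅑)*2 = -2 + 2/9 = -16/9 ≈ -1.7778)
N = -⅓ (N = (⅓)*(-1) = -⅓ ≈ -0.33333)
o(b) = 5*b (o(b) = b + b*4 = b + 4*b = 5*b)
o(N)⁴ = (5*(-⅓))⁴ = (-5/3)⁴ = 625/81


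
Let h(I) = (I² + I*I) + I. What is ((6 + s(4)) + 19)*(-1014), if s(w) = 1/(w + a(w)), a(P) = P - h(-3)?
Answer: -176436/7 ≈ -25205.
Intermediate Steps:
h(I) = I + 2*I² (h(I) = (I² + I²) + I = 2*I² + I = I + 2*I²)
a(P) = -15 + P (a(P) = P - (-3)*(1 + 2*(-3)) = P - (-3)*(1 - 6) = P - (-3)*(-5) = P - 1*15 = P - 15 = -15 + P)
s(w) = 1/(-15 + 2*w) (s(w) = 1/(w + (-15 + w)) = 1/(-15 + 2*w))
((6 + s(4)) + 19)*(-1014) = ((6 + 1/(-15 + 2*4)) + 19)*(-1014) = ((6 + 1/(-15 + 8)) + 19)*(-1014) = ((6 + 1/(-7)) + 19)*(-1014) = ((6 - ⅐) + 19)*(-1014) = (41/7 + 19)*(-1014) = (174/7)*(-1014) = -176436/7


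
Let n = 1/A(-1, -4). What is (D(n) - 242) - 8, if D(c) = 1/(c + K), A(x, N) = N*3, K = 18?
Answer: -53738/215 ≈ -249.94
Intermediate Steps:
A(x, N) = 3*N
n = -1/12 (n = 1/(3*(-4)) = 1/(-12) = -1/12 ≈ -0.083333)
D(c) = 1/(18 + c) (D(c) = 1/(c + 18) = 1/(18 + c))
(D(n) - 242) - 8 = (1/(18 - 1/12) - 242) - 8 = (1/(215/12) - 242) - 8 = (12/215 - 242) - 8 = -52018/215 - 8 = -53738/215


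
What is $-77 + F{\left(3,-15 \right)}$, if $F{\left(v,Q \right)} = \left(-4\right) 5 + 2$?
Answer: $-95$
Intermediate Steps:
$F{\left(v,Q \right)} = -18$ ($F{\left(v,Q \right)} = -20 + 2 = -18$)
$-77 + F{\left(3,-15 \right)} = -77 - 18 = -95$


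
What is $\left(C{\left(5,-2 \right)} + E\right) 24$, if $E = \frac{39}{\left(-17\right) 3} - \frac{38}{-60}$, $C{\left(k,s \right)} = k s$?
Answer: $- \frac{20668}{85} \approx -243.15$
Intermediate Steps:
$E = - \frac{67}{510}$ ($E = \frac{39}{-51} - - \frac{19}{30} = 39 \left(- \frac{1}{51}\right) + \frac{19}{30} = - \frac{13}{17} + \frac{19}{30} = - \frac{67}{510} \approx -0.13137$)
$\left(C{\left(5,-2 \right)} + E\right) 24 = \left(5 \left(-2\right) - \frac{67}{510}\right) 24 = \left(-10 - \frac{67}{510}\right) 24 = \left(- \frac{5167}{510}\right) 24 = - \frac{20668}{85}$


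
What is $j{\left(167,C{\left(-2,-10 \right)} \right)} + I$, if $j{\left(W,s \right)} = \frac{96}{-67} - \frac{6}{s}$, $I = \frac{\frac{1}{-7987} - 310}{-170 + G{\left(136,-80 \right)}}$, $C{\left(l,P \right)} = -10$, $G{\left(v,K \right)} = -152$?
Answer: $\frac{111914179}{861557690} \approx 0.1299$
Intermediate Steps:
$I = \frac{2475971}{2571814}$ ($I = \frac{\frac{1}{-7987} - 310}{-170 - 152} = \frac{- \frac{1}{7987} - 310}{-322} = \left(- \frac{2475971}{7987}\right) \left(- \frac{1}{322}\right) = \frac{2475971}{2571814} \approx 0.96273$)
$j{\left(W,s \right)} = - \frac{96}{67} - \frac{6}{s}$ ($j{\left(W,s \right)} = 96 \left(- \frac{1}{67}\right) - \frac{6}{s} = - \frac{96}{67} - \frac{6}{s}$)
$j{\left(167,C{\left(-2,-10 \right)} \right)} + I = \left(- \frac{96}{67} - \frac{6}{-10}\right) + \frac{2475971}{2571814} = \left(- \frac{96}{67} - - \frac{3}{5}\right) + \frac{2475971}{2571814} = \left(- \frac{96}{67} + \frac{3}{5}\right) + \frac{2475971}{2571814} = - \frac{279}{335} + \frac{2475971}{2571814} = \frac{111914179}{861557690}$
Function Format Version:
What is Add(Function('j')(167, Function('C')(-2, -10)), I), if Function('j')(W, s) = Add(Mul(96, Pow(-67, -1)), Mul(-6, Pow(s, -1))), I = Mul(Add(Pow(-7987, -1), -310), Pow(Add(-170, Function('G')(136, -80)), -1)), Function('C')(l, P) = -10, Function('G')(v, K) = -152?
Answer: Rational(111914179, 861557690) ≈ 0.12990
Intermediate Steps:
I = Rational(2475971, 2571814) (I = Mul(Add(Pow(-7987, -1), -310), Pow(Add(-170, -152), -1)) = Mul(Add(Rational(-1, 7987), -310), Pow(-322, -1)) = Mul(Rational(-2475971, 7987), Rational(-1, 322)) = Rational(2475971, 2571814) ≈ 0.96273)
Function('j')(W, s) = Add(Rational(-96, 67), Mul(-6, Pow(s, -1))) (Function('j')(W, s) = Add(Mul(96, Rational(-1, 67)), Mul(-6, Pow(s, -1))) = Add(Rational(-96, 67), Mul(-6, Pow(s, -1))))
Add(Function('j')(167, Function('C')(-2, -10)), I) = Add(Add(Rational(-96, 67), Mul(-6, Pow(-10, -1))), Rational(2475971, 2571814)) = Add(Add(Rational(-96, 67), Mul(-6, Rational(-1, 10))), Rational(2475971, 2571814)) = Add(Add(Rational(-96, 67), Rational(3, 5)), Rational(2475971, 2571814)) = Add(Rational(-279, 335), Rational(2475971, 2571814)) = Rational(111914179, 861557690)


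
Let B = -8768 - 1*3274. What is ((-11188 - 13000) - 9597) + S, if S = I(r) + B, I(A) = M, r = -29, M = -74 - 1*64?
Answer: -45965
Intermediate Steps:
M = -138 (M = -74 - 64 = -138)
B = -12042 (B = -8768 - 3274 = -12042)
I(A) = -138
S = -12180 (S = -138 - 12042 = -12180)
((-11188 - 13000) - 9597) + S = ((-11188 - 13000) - 9597) - 12180 = (-24188 - 9597) - 12180 = -33785 - 12180 = -45965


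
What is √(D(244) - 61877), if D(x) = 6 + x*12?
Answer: I*√58943 ≈ 242.78*I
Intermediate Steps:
D(x) = 6 + 12*x
√(D(244) - 61877) = √((6 + 12*244) - 61877) = √((6 + 2928) - 61877) = √(2934 - 61877) = √(-58943) = I*√58943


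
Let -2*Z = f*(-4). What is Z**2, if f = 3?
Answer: 36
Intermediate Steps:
Z = 6 (Z = -3*(-4)/2 = -1/2*(-12) = 6)
Z**2 = 6**2 = 36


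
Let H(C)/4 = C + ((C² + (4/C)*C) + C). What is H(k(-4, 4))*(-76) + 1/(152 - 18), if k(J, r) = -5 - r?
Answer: -2729311/134 ≈ -20368.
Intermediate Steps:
H(C) = 16 + 4*C² + 8*C (H(C) = 4*(C + ((C² + (4/C)*C) + C)) = 4*(C + ((C² + 4) + C)) = 4*(C + ((4 + C²) + C)) = 4*(C + (4 + C + C²)) = 4*(4 + C² + 2*C) = 16 + 4*C² + 8*C)
H(k(-4, 4))*(-76) + 1/(152 - 18) = (16 + 4*(-5 - 1*4)² + 8*(-5 - 1*4))*(-76) + 1/(152 - 18) = (16 + 4*(-5 - 4)² + 8*(-5 - 4))*(-76) + 1/134 = (16 + 4*(-9)² + 8*(-9))*(-76) + 1/134 = (16 + 4*81 - 72)*(-76) + 1/134 = (16 + 324 - 72)*(-76) + 1/134 = 268*(-76) + 1/134 = -20368 + 1/134 = -2729311/134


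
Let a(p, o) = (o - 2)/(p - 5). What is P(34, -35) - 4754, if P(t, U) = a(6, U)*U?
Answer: -3459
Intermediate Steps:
a(p, o) = (-2 + o)/(-5 + p)
P(t, U) = U*(-2 + U) (P(t, U) = ((-2 + U)/(-5 + 6))*U = ((-2 + U)/1)*U = (1*(-2 + U))*U = (-2 + U)*U = U*(-2 + U))
P(34, -35) - 4754 = -35*(-2 - 35) - 4754 = -35*(-37) - 4754 = 1295 - 4754 = -3459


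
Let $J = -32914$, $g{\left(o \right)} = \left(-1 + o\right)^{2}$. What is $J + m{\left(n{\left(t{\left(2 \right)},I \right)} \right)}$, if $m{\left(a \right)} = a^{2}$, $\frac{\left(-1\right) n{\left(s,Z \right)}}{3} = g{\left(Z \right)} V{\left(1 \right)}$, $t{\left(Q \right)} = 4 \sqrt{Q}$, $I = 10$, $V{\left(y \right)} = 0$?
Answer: $-32914$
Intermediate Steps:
$n{\left(s,Z \right)} = 0$ ($n{\left(s,Z \right)} = - 3 \left(-1 + Z\right)^{2} \cdot 0 = \left(-3\right) 0 = 0$)
$J + m{\left(n{\left(t{\left(2 \right)},I \right)} \right)} = -32914 + 0^{2} = -32914 + 0 = -32914$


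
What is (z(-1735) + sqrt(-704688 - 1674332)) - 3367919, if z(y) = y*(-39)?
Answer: -3300254 + 2*I*sqrt(594755) ≈ -3.3003e+6 + 1542.4*I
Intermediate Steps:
z(y) = -39*y
(z(-1735) + sqrt(-704688 - 1674332)) - 3367919 = (-39*(-1735) + sqrt(-704688 - 1674332)) - 3367919 = (67665 + sqrt(-2379020)) - 3367919 = (67665 + 2*I*sqrt(594755)) - 3367919 = -3300254 + 2*I*sqrt(594755)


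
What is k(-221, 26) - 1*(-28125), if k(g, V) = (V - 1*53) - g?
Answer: 28319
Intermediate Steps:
k(g, V) = -53 + V - g (k(g, V) = (V - 53) - g = (-53 + V) - g = -53 + V - g)
k(-221, 26) - 1*(-28125) = (-53 + 26 - 1*(-221)) - 1*(-28125) = (-53 + 26 + 221) + 28125 = 194 + 28125 = 28319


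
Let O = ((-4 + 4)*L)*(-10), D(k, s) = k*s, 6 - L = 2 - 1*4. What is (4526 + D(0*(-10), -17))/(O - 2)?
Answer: -2263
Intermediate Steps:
L = 8 (L = 6 - (2 - 1*4) = 6 - (2 - 4) = 6 - 1*(-2) = 6 + 2 = 8)
O = 0 (O = ((-4 + 4)*8)*(-10) = (0*8)*(-10) = 0*(-10) = 0)
(4526 + D(0*(-10), -17))/(O - 2) = (4526 + (0*(-10))*(-17))/(0 - 2) = (4526 + 0*(-17))/(-2) = (4526 + 0)*(-½) = 4526*(-½) = -2263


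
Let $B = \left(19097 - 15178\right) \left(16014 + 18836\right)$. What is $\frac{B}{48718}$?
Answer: $\frac{68288575}{24359} \approx 2803.4$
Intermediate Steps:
$B = 136577150$ ($B = 3919 \cdot 34850 = 136577150$)
$\frac{B}{48718} = \frac{136577150}{48718} = 136577150 \cdot \frac{1}{48718} = \frac{68288575}{24359}$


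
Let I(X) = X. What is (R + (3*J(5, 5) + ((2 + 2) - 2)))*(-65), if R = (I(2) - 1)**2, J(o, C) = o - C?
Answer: -195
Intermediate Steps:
R = 1 (R = (2 - 1)**2 = 1**2 = 1)
(R + (3*J(5, 5) + ((2 + 2) - 2)))*(-65) = (1 + (3*(5 - 1*5) + ((2 + 2) - 2)))*(-65) = (1 + (3*(5 - 5) + (4 - 2)))*(-65) = (1 + (3*0 + 2))*(-65) = (1 + (0 + 2))*(-65) = (1 + 2)*(-65) = 3*(-65) = -195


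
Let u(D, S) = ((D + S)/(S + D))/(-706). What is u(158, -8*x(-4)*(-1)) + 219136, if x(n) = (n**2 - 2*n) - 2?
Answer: 154710015/706 ≈ 2.1914e+5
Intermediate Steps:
x(n) = -2 + n**2 - 2*n
u(D, S) = -1/706 (u(D, S) = ((D + S)/(D + S))*(-1/706) = 1*(-1/706) = -1/706)
u(158, -8*x(-4)*(-1)) + 219136 = -1/706 + 219136 = 154710015/706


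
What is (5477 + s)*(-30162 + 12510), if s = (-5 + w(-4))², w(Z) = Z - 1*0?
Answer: -98109816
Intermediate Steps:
w(Z) = Z (w(Z) = Z + 0 = Z)
s = 81 (s = (-5 - 4)² = (-9)² = 81)
(5477 + s)*(-30162 + 12510) = (5477 + 81)*(-30162 + 12510) = 5558*(-17652) = -98109816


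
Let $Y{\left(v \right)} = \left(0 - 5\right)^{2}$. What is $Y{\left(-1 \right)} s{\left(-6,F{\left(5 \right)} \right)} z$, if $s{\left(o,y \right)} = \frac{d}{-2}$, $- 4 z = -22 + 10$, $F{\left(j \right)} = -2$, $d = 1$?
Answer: $- \frac{75}{2} \approx -37.5$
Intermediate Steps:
$z = 3$ ($z = - \frac{-22 + 10}{4} = \left(- \frac{1}{4}\right) \left(-12\right) = 3$)
$Y{\left(v \right)} = 25$ ($Y{\left(v \right)} = \left(-5\right)^{2} = 25$)
$s{\left(o,y \right)} = - \frac{1}{2}$ ($s{\left(o,y \right)} = 1 \frac{1}{-2} = 1 \left(- \frac{1}{2}\right) = - \frac{1}{2}$)
$Y{\left(-1 \right)} s{\left(-6,F{\left(5 \right)} \right)} z = 25 \left(- \frac{1}{2}\right) 3 = \left(- \frac{25}{2}\right) 3 = - \frac{75}{2}$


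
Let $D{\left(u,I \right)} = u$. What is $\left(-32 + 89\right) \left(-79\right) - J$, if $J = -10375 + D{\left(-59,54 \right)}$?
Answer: $5931$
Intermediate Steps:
$J = -10434$ ($J = -10375 - 59 = -10434$)
$\left(-32 + 89\right) \left(-79\right) - J = \left(-32 + 89\right) \left(-79\right) - -10434 = 57 \left(-79\right) + 10434 = -4503 + 10434 = 5931$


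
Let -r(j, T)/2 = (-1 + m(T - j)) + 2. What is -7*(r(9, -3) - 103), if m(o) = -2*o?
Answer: 1071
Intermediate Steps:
r(j, T) = -2 - 4*j + 4*T (r(j, T) = -2*((-1 - 2*(T - j)) + 2) = -2*((-1 + (-2*T + 2*j)) + 2) = -2*((-1 - 2*T + 2*j) + 2) = -2*(1 - 2*T + 2*j) = -2 - 4*j + 4*T)
-7*(r(9, -3) - 103) = -7*((-2 - 4*9 + 4*(-3)) - 103) = -7*((-2 - 36 - 12) - 103) = -7*(-50 - 103) = -7*(-153) = 1071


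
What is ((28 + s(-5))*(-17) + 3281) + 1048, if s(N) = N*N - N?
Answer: 3343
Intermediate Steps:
s(N) = N² - N
((28 + s(-5))*(-17) + 3281) + 1048 = ((28 - 5*(-1 - 5))*(-17) + 3281) + 1048 = ((28 - 5*(-6))*(-17) + 3281) + 1048 = ((28 + 30)*(-17) + 3281) + 1048 = (58*(-17) + 3281) + 1048 = (-986 + 3281) + 1048 = 2295 + 1048 = 3343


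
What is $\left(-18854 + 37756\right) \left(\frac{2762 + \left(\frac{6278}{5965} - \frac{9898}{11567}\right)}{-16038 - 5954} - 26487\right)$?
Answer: $- \frac{189923414196593167493}{379346358190} \approx -5.0066 \cdot 10^{8}$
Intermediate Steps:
$\left(-18854 + 37756\right) \left(\frac{2762 + \left(\frac{6278}{5965} - \frac{9898}{11567}\right)}{-16038 - 5954} - 26487\right) = 18902 \left(\frac{2762 + \left(6278 \cdot \frac{1}{5965} - \frac{9898}{11567}\right)}{-21992} - 26487\right) = 18902 \left(\left(2762 + \left(\frac{6278}{5965} - \frac{9898}{11567}\right)\right) \left(- \frac{1}{21992}\right) - 26487\right) = 18902 \left(\left(2762 + \frac{13576056}{68997155}\right) \left(- \frac{1}{21992}\right) - 26487\right) = 18902 \left(\frac{190583718166}{68997155} \left(- \frac{1}{21992}\right) - 26487\right) = 18902 \left(- \frac{95291859083}{758692716380} - 26487\right) = 18902 \left(- \frac{20095589270616143}{758692716380}\right) = - \frac{189923414196593167493}{379346358190}$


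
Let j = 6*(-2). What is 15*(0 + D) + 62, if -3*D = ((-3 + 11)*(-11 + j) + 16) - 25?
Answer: 1027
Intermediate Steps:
j = -12
D = 193/3 (D = -(((-3 + 11)*(-11 - 12) + 16) - 25)/3 = -((8*(-23) + 16) - 25)/3 = -((-184 + 16) - 25)/3 = -(-168 - 25)/3 = -⅓*(-193) = 193/3 ≈ 64.333)
15*(0 + D) + 62 = 15*(0 + 193/3) + 62 = 15*(193/3) + 62 = 965 + 62 = 1027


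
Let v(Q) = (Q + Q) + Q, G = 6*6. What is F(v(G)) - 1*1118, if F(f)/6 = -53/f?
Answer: -20177/18 ≈ -1120.9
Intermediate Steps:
G = 36
v(Q) = 3*Q (v(Q) = 2*Q + Q = 3*Q)
F(f) = -318/f (F(f) = 6*(-53/f) = -318/f)
F(v(G)) - 1*1118 = -318/(3*36) - 1*1118 = -318/108 - 1118 = -318*1/108 - 1118 = -53/18 - 1118 = -20177/18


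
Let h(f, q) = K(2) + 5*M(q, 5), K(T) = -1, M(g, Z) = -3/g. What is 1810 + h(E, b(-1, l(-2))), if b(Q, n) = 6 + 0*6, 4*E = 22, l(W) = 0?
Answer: 3613/2 ≈ 1806.5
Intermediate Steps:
E = 11/2 (E = (¼)*22 = 11/2 ≈ 5.5000)
b(Q, n) = 6 (b(Q, n) = 6 + 0 = 6)
h(f, q) = -1 - 15/q (h(f, q) = -1 + 5*(-3/q) = -1 - 15/q)
1810 + h(E, b(-1, l(-2))) = 1810 + (-15 - 1*6)/6 = 1810 + (-15 - 6)/6 = 1810 + (⅙)*(-21) = 1810 - 7/2 = 3613/2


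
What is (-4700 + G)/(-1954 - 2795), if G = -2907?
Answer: 7607/4749 ≈ 1.6018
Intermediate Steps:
(-4700 + G)/(-1954 - 2795) = (-4700 - 2907)/(-1954 - 2795) = -7607/(-4749) = -7607*(-1/4749) = 7607/4749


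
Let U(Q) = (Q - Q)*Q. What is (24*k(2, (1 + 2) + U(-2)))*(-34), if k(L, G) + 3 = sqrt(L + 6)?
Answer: 2448 - 1632*sqrt(2) ≈ 140.00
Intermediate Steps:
U(Q) = 0 (U(Q) = 0*Q = 0)
k(L, G) = -3 + sqrt(6 + L) (k(L, G) = -3 + sqrt(L + 6) = -3 + sqrt(6 + L))
(24*k(2, (1 + 2) + U(-2)))*(-34) = (24*(-3 + sqrt(6 + 2)))*(-34) = (24*(-3 + sqrt(8)))*(-34) = (24*(-3 + 2*sqrt(2)))*(-34) = (-72 + 48*sqrt(2))*(-34) = 2448 - 1632*sqrt(2)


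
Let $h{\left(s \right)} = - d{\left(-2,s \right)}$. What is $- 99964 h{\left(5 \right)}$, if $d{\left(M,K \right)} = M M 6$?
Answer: $2399136$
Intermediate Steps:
$d{\left(M,K \right)} = 6 M^{2}$ ($d{\left(M,K \right)} = M^{2} \cdot 6 = 6 M^{2}$)
$h{\left(s \right)} = -24$ ($h{\left(s \right)} = - 6 \left(-2\right)^{2} = - 6 \cdot 4 = \left(-1\right) 24 = -24$)
$- 99964 h{\left(5 \right)} = \left(-99964\right) \left(-24\right) = 2399136$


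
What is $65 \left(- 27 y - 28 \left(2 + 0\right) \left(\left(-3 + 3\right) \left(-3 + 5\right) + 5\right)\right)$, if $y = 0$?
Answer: $-18200$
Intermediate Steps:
$65 \left(- 27 y - 28 \left(2 + 0\right) \left(\left(-3 + 3\right) \left(-3 + 5\right) + 5\right)\right) = 65 \left(\left(-27\right) 0 - 28 \left(2 + 0\right) \left(\left(-3 + 3\right) \left(-3 + 5\right) + 5\right)\right) = 65 \left(0 - 28 \cdot 2 \left(0 \cdot 2 + 5\right)\right) = 65 \left(0 - 28 \cdot 2 \left(0 + 5\right)\right) = 65 \left(0 - 28 \cdot 2 \cdot 5\right) = 65 \left(0 - 280\right) = 65 \left(-280\right) = -18200$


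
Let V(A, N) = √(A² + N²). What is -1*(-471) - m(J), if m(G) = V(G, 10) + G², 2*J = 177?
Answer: -29445/4 - √31729/2 ≈ -7450.3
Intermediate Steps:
J = 177/2 (J = (½)*177 = 177/2 ≈ 88.500)
m(G) = G² + √(100 + G²) (m(G) = √(G² + 10²) + G² = √(G² + 100) + G² = √(100 + G²) + G² = G² + √(100 + G²))
-1*(-471) - m(J) = -1*(-471) - ((177/2)² + √(100 + (177/2)²)) = 471 - (31329/4 + √(100 + 31329/4)) = 471 - (31329/4 + √(31729/4)) = 471 - (31329/4 + √31729/2) = 471 + (-31329/4 - √31729/2) = -29445/4 - √31729/2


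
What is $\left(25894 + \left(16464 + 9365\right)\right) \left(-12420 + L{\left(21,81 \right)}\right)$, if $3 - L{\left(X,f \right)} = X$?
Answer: $-643330674$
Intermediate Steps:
$L{\left(X,f \right)} = 3 - X$
$\left(25894 + \left(16464 + 9365\right)\right) \left(-12420 + L{\left(21,81 \right)}\right) = \left(25894 + \left(16464 + 9365\right)\right) \left(-12420 + \left(3 - 21\right)\right) = \left(25894 + 25829\right) \left(-12420 + \left(3 - 21\right)\right) = 51723 \left(-12420 - 18\right) = 51723 \left(-12438\right) = -643330674$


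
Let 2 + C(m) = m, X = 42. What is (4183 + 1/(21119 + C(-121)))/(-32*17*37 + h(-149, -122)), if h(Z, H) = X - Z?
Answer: -87826269/418597252 ≈ -0.20981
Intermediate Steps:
C(m) = -2 + m
h(Z, H) = 42 - Z
(4183 + 1/(21119 + C(-121)))/(-32*17*37 + h(-149, -122)) = (4183 + 1/(21119 + (-2 - 121)))/(-32*17*37 + (42 - 1*(-149))) = (4183 + 1/(21119 - 123))/(-544*37 + (42 + 149)) = (4183 + 1/20996)/(-20128 + 191) = (4183 + 1/20996)/(-19937) = (87826269/20996)*(-1/19937) = -87826269/418597252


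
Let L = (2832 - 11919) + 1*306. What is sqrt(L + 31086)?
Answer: sqrt(22305) ≈ 149.35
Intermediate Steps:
L = -8781 (L = -9087 + 306 = -8781)
sqrt(L + 31086) = sqrt(-8781 + 31086) = sqrt(22305)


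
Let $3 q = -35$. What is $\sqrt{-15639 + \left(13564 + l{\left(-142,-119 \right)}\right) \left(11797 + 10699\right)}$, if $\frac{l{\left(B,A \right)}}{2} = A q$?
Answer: $\frac{\sqrt{3308255985}}{3} \approx 19172.0$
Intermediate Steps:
$q = - \frac{35}{3}$ ($q = \frac{1}{3} \left(-35\right) = - \frac{35}{3} \approx -11.667$)
$l{\left(B,A \right)} = - \frac{70 A}{3}$ ($l{\left(B,A \right)} = 2 A \left(- \frac{35}{3}\right) = 2 \left(- \frac{35 A}{3}\right) = - \frac{70 A}{3}$)
$\sqrt{-15639 + \left(13564 + l{\left(-142,-119 \right)}\right) \left(11797 + 10699\right)} = \sqrt{-15639 + \left(13564 - - \frac{8330}{3}\right) \left(11797 + 10699\right)} = \sqrt{-15639 + \left(13564 + \frac{8330}{3}\right) 22496} = \sqrt{-15639 + \frac{49022}{3} \cdot 22496} = \sqrt{-15639 + \frac{1102798912}{3}} = \sqrt{\frac{1102751995}{3}} = \frac{\sqrt{3308255985}}{3}$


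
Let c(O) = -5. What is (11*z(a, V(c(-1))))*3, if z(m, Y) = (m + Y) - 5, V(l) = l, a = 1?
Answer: -297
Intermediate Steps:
z(m, Y) = -5 + Y + m (z(m, Y) = (Y + m) - 5 = -5 + Y + m)
(11*z(a, V(c(-1))))*3 = (11*(-5 - 5 + 1))*3 = (11*(-9))*3 = -99*3 = -297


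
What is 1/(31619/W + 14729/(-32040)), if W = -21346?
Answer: -341962920/663738997 ≈ -0.51521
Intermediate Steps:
1/(31619/W + 14729/(-32040)) = 1/(31619/(-21346) + 14729/(-32040)) = 1/(31619*(-1/21346) + 14729*(-1/32040)) = 1/(-31619/21346 - 14729/32040) = 1/(-663738997/341962920) = -341962920/663738997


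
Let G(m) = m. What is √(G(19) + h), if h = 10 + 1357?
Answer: 3*√154 ≈ 37.229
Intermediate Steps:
h = 1367
√(G(19) + h) = √(19 + 1367) = √1386 = 3*√154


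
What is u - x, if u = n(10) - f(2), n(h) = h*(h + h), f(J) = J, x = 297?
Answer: -99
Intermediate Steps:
n(h) = 2*h² (n(h) = h*(2*h) = 2*h²)
u = 198 (u = 2*10² - 1*2 = 2*100 - 2 = 200 - 2 = 198)
u - x = 198 - 1*297 = 198 - 297 = -99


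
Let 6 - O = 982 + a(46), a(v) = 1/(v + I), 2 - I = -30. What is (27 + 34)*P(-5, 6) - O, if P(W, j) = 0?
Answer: 76129/78 ≈ 976.01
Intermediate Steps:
I = 32 (I = 2 - 1*(-30) = 2 + 30 = 32)
a(v) = 1/(32 + v) (a(v) = 1/(v + 32) = 1/(32 + v))
O = -76129/78 (O = 6 - (982 + 1/(32 + 46)) = 6 - (982 + 1/78) = 6 - 1*76597/78 = 6 - 76597/78 = -76129/78 ≈ -976.01)
(27 + 34)*P(-5, 6) - O = (27 + 34)*0 - 1*(-76129/78) = 61*0 + 76129/78 = 0 + 76129/78 = 76129/78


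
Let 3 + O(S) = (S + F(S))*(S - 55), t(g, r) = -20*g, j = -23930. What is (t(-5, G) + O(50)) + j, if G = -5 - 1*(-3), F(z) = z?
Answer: -24333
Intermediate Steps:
G = -2 (G = -5 + 3 = -2)
O(S) = -3 + 2*S*(-55 + S) (O(S) = -3 + (S + S)*(S - 55) = -3 + (2*S)*(-55 + S) = -3 + 2*S*(-55 + S))
(t(-5, G) + O(50)) + j = (-20*(-5) + (-3 - 110*50 + 2*50²)) - 23930 = (100 + (-3 - 5500 + 2*2500)) - 23930 = (100 + (-3 - 5500 + 5000)) - 23930 = (100 - 503) - 23930 = -403 - 23930 = -24333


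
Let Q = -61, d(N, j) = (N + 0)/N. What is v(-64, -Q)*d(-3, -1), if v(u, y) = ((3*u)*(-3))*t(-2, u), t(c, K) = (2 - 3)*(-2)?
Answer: 1152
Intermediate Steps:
d(N, j) = 1 (d(N, j) = N/N = 1)
t(c, K) = 2 (t(c, K) = -1*(-2) = 2)
v(u, y) = -18*u (v(u, y) = ((3*u)*(-3))*2 = -9*u*2 = -18*u)
v(-64, -Q)*d(-3, -1) = -18*(-64)*1 = 1152*1 = 1152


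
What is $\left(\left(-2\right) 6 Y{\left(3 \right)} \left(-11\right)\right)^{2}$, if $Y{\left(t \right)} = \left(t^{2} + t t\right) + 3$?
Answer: $7683984$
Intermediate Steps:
$Y{\left(t \right)} = 3 + 2 t^{2}$ ($Y{\left(t \right)} = \left(t^{2} + t^{2}\right) + 3 = 2 t^{2} + 3 = 3 + 2 t^{2}$)
$\left(\left(-2\right) 6 Y{\left(3 \right)} \left(-11\right)\right)^{2} = \left(\left(-2\right) 6 \left(3 + 2 \cdot 3^{2}\right) \left(-11\right)\right)^{2} = \left(- 12 \left(3 + 2 \cdot 9\right) \left(-11\right)\right)^{2} = \left(- 12 \left(3 + 18\right) \left(-11\right)\right)^{2} = \left(\left(-12\right) 21 \left(-11\right)\right)^{2} = \left(\left(-252\right) \left(-11\right)\right)^{2} = 2772^{2} = 7683984$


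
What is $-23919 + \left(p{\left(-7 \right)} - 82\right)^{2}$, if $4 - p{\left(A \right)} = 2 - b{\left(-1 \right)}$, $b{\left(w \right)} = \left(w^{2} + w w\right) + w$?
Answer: $-17678$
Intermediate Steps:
$b{\left(w \right)} = w + 2 w^{2}$ ($b{\left(w \right)} = \left(w^{2} + w^{2}\right) + w = 2 w^{2} + w = w + 2 w^{2}$)
$p{\left(A \right)} = 3$ ($p{\left(A \right)} = 4 - \left(2 - - (1 + 2 \left(-1\right))\right) = 4 - \left(2 - - (1 - 2)\right) = 4 - \left(2 - \left(-1\right) \left(-1\right)\right) = 4 - \left(2 - 1\right) = 4 - 1 = 3$)
$-23919 + \left(p{\left(-7 \right)} - 82\right)^{2} = -23919 + \left(3 - 82\right)^{2} = -23919 + \left(-79\right)^{2} = -23919 + 6241 = -17678$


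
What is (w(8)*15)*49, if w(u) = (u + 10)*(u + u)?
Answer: 211680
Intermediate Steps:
w(u) = 2*u*(10 + u) (w(u) = (10 + u)*(2*u) = 2*u*(10 + u))
(w(8)*15)*49 = ((2*8*(10 + 8))*15)*49 = ((2*8*18)*15)*49 = (288*15)*49 = 4320*49 = 211680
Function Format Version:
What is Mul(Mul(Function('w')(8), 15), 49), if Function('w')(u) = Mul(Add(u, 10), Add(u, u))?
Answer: 211680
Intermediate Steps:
Function('w')(u) = Mul(2, u, Add(10, u)) (Function('w')(u) = Mul(Add(10, u), Mul(2, u)) = Mul(2, u, Add(10, u)))
Mul(Mul(Function('w')(8), 15), 49) = Mul(Mul(Mul(2, 8, Add(10, 8)), 15), 49) = Mul(Mul(Mul(2, 8, 18), 15), 49) = Mul(Mul(288, 15), 49) = Mul(4320, 49) = 211680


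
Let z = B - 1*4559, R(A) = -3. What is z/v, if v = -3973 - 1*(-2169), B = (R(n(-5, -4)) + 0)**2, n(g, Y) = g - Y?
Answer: 2275/902 ≈ 2.5222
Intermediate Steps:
B = 9 (B = (-3 + 0)**2 = (-3)**2 = 9)
z = -4550 (z = 9 - 1*4559 = 9 - 4559 = -4550)
v = -1804 (v = -3973 + 2169 = -1804)
z/v = -4550/(-1804) = -4550*(-1/1804) = 2275/902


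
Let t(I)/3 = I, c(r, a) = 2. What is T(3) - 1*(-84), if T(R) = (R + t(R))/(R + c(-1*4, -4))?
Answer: 432/5 ≈ 86.400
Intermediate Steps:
t(I) = 3*I
T(R) = 4*R/(2 + R) (T(R) = (R + 3*R)/(R + 2) = (4*R)/(2 + R) = 4*R/(2 + R))
T(3) - 1*(-84) = 4*3/(2 + 3) - 1*(-84) = 4*3/5 + 84 = 4*3*(⅕) + 84 = 12/5 + 84 = 432/5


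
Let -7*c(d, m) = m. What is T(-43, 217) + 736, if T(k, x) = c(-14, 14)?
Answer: 734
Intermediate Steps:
c(d, m) = -m/7
T(k, x) = -2 (T(k, x) = -1/7*14 = -2)
T(-43, 217) + 736 = -2 + 736 = 734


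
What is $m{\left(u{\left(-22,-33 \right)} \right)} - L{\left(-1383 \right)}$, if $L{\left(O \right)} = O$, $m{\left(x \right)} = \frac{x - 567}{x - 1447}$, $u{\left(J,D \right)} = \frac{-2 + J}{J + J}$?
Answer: $\frac{22011144}{15911} \approx 1383.4$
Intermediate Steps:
$u{\left(J,D \right)} = \frac{-2 + J}{2 J}$
$m{\left(x \right)} = \frac{-567 + x}{-1447 + x}$
$m{\left(u{\left(-22,-33 \right)} \right)} - L{\left(-1383 \right)} = \frac{-567 + \frac{-2 - 22}{2 \left(-22\right)}}{-1447 + \frac{-2 - 22}{2 \left(-22\right)}} - -1383 = \frac{-567 + \frac{1}{2} \left(- \frac{1}{22}\right) \left(-24\right)}{-1447 + \frac{1}{2} \left(- \frac{1}{22}\right) \left(-24\right)} + 1383 = \frac{-567 + \frac{6}{11}}{-1447 + \frac{6}{11}} + 1383 = \frac{1}{- \frac{15911}{11}} \left(- \frac{6231}{11}\right) + 1383 = \left(- \frac{11}{15911}\right) \left(- \frac{6231}{11}\right) + 1383 = \frac{6231}{15911} + 1383 = \frac{22011144}{15911}$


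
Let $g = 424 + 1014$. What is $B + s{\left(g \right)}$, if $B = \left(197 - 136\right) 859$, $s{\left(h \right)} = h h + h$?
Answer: $2121681$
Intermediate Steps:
$g = 1438$
$s{\left(h \right)} = h + h^{2}$ ($s{\left(h \right)} = h^{2} + h = h + h^{2}$)
$B = 52399$ ($B = 61 \cdot 859 = 52399$)
$B + s{\left(g \right)} = 52399 + 1438 \left(1 + 1438\right) = 52399 + 1438 \cdot 1439 = 52399 + 2069282 = 2121681$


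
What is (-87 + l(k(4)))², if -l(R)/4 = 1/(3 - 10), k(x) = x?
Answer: 366025/49 ≈ 7469.9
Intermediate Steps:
l(R) = 4/7 (l(R) = -4/(3 - 10) = -4/(-7) = -4*(-⅐) = 4/7)
(-87 + l(k(4)))² = (-87 + 4/7)² = (-605/7)² = 366025/49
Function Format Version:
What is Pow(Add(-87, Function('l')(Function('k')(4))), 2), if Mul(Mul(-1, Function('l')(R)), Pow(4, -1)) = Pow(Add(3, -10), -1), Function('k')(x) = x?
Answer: Rational(366025, 49) ≈ 7469.9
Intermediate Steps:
Function('l')(R) = Rational(4, 7) (Function('l')(R) = Mul(-4, Pow(Add(3, -10), -1)) = Mul(-4, Pow(-7, -1)) = Mul(-4, Rational(-1, 7)) = Rational(4, 7))
Pow(Add(-87, Function('l')(Function('k')(4))), 2) = Pow(Add(-87, Rational(4, 7)), 2) = Pow(Rational(-605, 7), 2) = Rational(366025, 49)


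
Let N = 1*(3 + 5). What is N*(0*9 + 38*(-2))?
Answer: -608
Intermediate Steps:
N = 8 (N = 1*8 = 8)
N*(0*9 + 38*(-2)) = 8*(0*9 + 38*(-2)) = 8*(0 - 76) = 8*(-76) = -608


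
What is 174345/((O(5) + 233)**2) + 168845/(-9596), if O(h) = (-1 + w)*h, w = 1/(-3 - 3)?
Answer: -253446480485/17827151324 ≈ -14.217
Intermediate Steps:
w = -1/6 (w = 1/(-6) = -1/6 ≈ -0.16667)
O(h) = -7*h/6 (O(h) = (-1 - 1/6)*h = -7*h/6)
174345/((O(5) + 233)**2) + 168845/(-9596) = 174345/((-7/6*5 + 233)**2) + 168845/(-9596) = 174345/((-35/6 + 233)**2) + 168845*(-1/9596) = 174345/((1363/6)**2) - 168845/9596 = 174345/(1857769/36) - 168845/9596 = 174345*(36/1857769) - 168845/9596 = 6276420/1857769 - 168845/9596 = -253446480485/17827151324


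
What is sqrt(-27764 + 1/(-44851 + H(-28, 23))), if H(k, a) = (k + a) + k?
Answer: 3*I*sqrt(31707833037)/3206 ≈ 166.63*I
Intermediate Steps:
H(k, a) = a + 2*k (H(k, a) = (a + k) + k = a + 2*k)
sqrt(-27764 + 1/(-44851 + H(-28, 23))) = sqrt(-27764 + 1/(-44851 + (23 + 2*(-28)))) = sqrt(-27764 + 1/(-44851 + (23 - 56))) = sqrt(-27764 + 1/(-44851 - 33)) = sqrt(-27764 + 1/(-44884)) = sqrt(-27764 - 1/44884) = sqrt(-1246159377/44884) = 3*I*sqrt(31707833037)/3206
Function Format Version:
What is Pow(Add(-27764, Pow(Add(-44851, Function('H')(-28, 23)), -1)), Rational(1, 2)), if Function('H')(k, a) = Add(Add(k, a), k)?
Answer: Mul(Rational(3, 3206), I, Pow(31707833037, Rational(1, 2))) ≈ Mul(166.63, I)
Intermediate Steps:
Function('H')(k, a) = Add(a, Mul(2, k)) (Function('H')(k, a) = Add(Add(a, k), k) = Add(a, Mul(2, k)))
Pow(Add(-27764, Pow(Add(-44851, Function('H')(-28, 23)), -1)), Rational(1, 2)) = Pow(Add(-27764, Pow(Add(-44851, Add(23, Mul(2, -28))), -1)), Rational(1, 2)) = Pow(Add(-27764, Pow(Add(-44851, Add(23, -56)), -1)), Rational(1, 2)) = Pow(Add(-27764, Pow(Add(-44851, -33), -1)), Rational(1, 2)) = Pow(Add(-27764, Pow(-44884, -1)), Rational(1, 2)) = Pow(Add(-27764, Rational(-1, 44884)), Rational(1, 2)) = Pow(Rational(-1246159377, 44884), Rational(1, 2)) = Mul(Rational(3, 3206), I, Pow(31707833037, Rational(1, 2)))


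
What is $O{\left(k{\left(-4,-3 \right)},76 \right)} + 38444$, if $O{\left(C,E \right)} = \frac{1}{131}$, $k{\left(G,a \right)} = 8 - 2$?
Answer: $\frac{5036165}{131} \approx 38444.0$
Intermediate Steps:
$k{\left(G,a \right)} = 6$ ($k{\left(G,a \right)} = 8 - 2 = 6$)
$O{\left(C,E \right)} = \frac{1}{131}$
$O{\left(k{\left(-4,-3 \right)},76 \right)} + 38444 = \frac{1}{131} + 38444 = \frac{5036165}{131}$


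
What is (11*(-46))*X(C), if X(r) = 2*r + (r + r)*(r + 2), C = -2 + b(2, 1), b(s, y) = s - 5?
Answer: -10120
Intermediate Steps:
b(s, y) = -5 + s
C = -5 (C = -2 + (-5 + 2) = -2 - 3 = -5)
X(r) = 2*r + 2*r*(2 + r) (X(r) = 2*r + (2*r)*(2 + r) = 2*r + 2*r*(2 + r))
(11*(-46))*X(C) = (11*(-46))*(2*(-5)*(3 - 5)) = -1012*(-5)*(-2) = -506*20 = -10120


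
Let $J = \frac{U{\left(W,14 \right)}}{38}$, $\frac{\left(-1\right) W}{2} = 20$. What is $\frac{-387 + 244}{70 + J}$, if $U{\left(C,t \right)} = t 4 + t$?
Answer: $- \frac{209}{105} \approx -1.9905$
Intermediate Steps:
$W = -40$ ($W = \left(-2\right) 20 = -40$)
$U{\left(C,t \right)} = 5 t$ ($U{\left(C,t \right)} = 4 t + t = 5 t$)
$J = \frac{35}{19}$ ($J = \frac{5 \cdot 14}{38} = 70 \cdot \frac{1}{38} = \frac{35}{19} \approx 1.8421$)
$\frac{-387 + 244}{70 + J} = \frac{-387 + 244}{70 + \frac{35}{19}} = - \frac{143}{\frac{1365}{19}} = \left(-143\right) \frac{19}{1365} = - \frac{209}{105}$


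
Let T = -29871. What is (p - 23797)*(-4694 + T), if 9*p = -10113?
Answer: 2584148530/3 ≈ 8.6138e+8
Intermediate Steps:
p = -3371/3 (p = (⅑)*(-10113) = -3371/3 ≈ -1123.7)
(p - 23797)*(-4694 + T) = (-3371/3 - 23797)*(-4694 - 29871) = -74762/3*(-34565) = 2584148530/3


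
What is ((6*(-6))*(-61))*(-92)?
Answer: -202032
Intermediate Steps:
((6*(-6))*(-61))*(-92) = -36*(-61)*(-92) = 2196*(-92) = -202032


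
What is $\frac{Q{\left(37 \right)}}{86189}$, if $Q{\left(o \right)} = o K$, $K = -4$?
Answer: $- \frac{148}{86189} \approx -0.0017172$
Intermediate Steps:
$Q{\left(o \right)} = - 4 o$ ($Q{\left(o \right)} = o \left(-4\right) = - 4 o$)
$\frac{Q{\left(37 \right)}}{86189} = \frac{\left(-4\right) 37}{86189} = \left(-148\right) \frac{1}{86189} = - \frac{148}{86189}$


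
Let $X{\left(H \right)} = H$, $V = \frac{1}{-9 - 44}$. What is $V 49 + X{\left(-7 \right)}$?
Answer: $- \frac{420}{53} \approx -7.9245$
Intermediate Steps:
$V = - \frac{1}{53}$ ($V = \frac{1}{-53} = - \frac{1}{53} \approx -0.018868$)
$V 49 + X{\left(-7 \right)} = \left(- \frac{1}{53}\right) 49 - 7 = - \frac{49}{53} - 7 = - \frac{420}{53}$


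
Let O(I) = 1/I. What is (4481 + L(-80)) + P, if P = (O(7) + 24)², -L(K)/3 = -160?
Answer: 271650/49 ≈ 5543.9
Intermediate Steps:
L(K) = 480 (L(K) = -3*(-160) = 480)
P = 28561/49 (P = (1/7 + 24)² = (⅐ + 24)² = (169/7)² = 28561/49 ≈ 582.88)
(4481 + L(-80)) + P = (4481 + 480) + 28561/49 = 4961 + 28561/49 = 271650/49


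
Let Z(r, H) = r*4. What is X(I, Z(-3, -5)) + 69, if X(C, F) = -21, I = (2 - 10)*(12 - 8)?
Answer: 48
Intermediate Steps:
Z(r, H) = 4*r
I = -32 (I = -8*4 = -32)
X(I, Z(-3, -5)) + 69 = -21 + 69 = 48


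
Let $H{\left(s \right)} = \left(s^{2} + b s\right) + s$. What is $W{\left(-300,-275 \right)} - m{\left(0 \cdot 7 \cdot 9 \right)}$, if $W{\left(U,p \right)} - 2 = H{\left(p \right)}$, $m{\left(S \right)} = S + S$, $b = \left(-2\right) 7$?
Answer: $79202$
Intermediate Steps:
$b = -14$
$m{\left(S \right)} = 2 S$
$H{\left(s \right)} = s^{2} - 13 s$ ($H{\left(s \right)} = \left(s^{2} - 14 s\right) + s = s^{2} - 13 s$)
$W{\left(U,p \right)} = 2 + p \left(-13 + p\right)$
$W{\left(-300,-275 \right)} - m{\left(0 \cdot 7 \cdot 9 \right)} = \left(2 - 275 \left(-13 - 275\right)\right) - 2 \cdot 0 \cdot 7 \cdot 9 = \left(2 - -79200\right) - 2 \cdot 0 \cdot 9 = \left(2 + 79200\right) - 2 \cdot 0 = 79202 - 0 = 79202 + 0 = 79202$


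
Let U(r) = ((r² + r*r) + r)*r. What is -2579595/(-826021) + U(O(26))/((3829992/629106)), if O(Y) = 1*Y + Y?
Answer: 6147927555792465/131818909243 ≈ 46639.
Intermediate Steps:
O(Y) = 2*Y (O(Y) = Y + Y = 2*Y)
U(r) = r*(r + 2*r²) (U(r) = ((r² + r²) + r)*r = (2*r² + r)*r = (r + 2*r²)*r = r*(r + 2*r²))
-2579595/(-826021) + U(O(26))/((3829992/629106)) = -2579595/(-826021) + ((2*26)²*(1 + 2*(2*26)))/((3829992/629106)) = -2579595*(-1/826021) + (52²*(1 + 2*52))/((3829992*(1/629106))) = 2579595/826021 + (2704*(1 + 104))/(638332/104851) = 2579595/826021 + (2704*105)*(104851/638332) = 2579595/826021 + 283920*(104851/638332) = 2579595/826021 + 7442323980/159583 = 6147927555792465/131818909243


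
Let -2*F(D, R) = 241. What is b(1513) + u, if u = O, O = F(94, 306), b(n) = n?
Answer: 2785/2 ≈ 1392.5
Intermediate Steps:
F(D, R) = -241/2 (F(D, R) = -1/2*241 = -241/2)
O = -241/2 ≈ -120.50
u = -241/2 ≈ -120.50
b(1513) + u = 1513 - 241/2 = 2785/2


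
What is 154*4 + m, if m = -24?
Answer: 592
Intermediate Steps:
154*4 + m = 154*4 - 24 = 616 - 24 = 592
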